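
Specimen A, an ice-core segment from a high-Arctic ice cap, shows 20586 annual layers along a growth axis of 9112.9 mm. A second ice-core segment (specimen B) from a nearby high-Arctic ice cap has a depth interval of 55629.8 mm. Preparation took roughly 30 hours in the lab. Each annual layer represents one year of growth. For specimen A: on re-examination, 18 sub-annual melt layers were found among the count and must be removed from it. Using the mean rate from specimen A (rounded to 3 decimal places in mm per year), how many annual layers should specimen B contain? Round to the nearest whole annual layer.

Specimen A: adjusted count: 20586 − 18 = 20568 annual layers.
A: Mean rate = 9112.9 mm / 20568 years ≈ 0.443 mm/year.
For B, 55629.8 / 0.443 = 125575.17 years ≈ 125575 annual layers.

125575 annual layers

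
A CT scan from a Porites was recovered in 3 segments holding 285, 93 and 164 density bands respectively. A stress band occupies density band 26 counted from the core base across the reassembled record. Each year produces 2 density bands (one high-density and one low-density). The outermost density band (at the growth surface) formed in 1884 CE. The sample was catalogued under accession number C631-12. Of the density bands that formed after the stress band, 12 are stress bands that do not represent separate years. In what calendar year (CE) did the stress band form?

Total density bands = 285 + 93 + 164 = 542.
542 − 26 = 516 density bands lie beyond the stress band toward the growth surface.
516 − 12 false = 504 true density bands after the stress band.
504 density bands at 2 per year is 504 / 2 = 252 years.
The density band at the growth surface is 1884 CE, so the stress band dates to 1884 − 252 = 1632 CE.

1632 CE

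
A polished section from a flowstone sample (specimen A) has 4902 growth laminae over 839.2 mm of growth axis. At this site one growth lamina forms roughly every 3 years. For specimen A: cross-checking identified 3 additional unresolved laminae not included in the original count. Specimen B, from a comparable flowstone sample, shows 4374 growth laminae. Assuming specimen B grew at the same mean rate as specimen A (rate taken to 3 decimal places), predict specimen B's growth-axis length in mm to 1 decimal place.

748.0 mm

Specimen A: after corrections the count is 4902 + 3 = 4905 growth laminae.
Specimen A: 4905 growth laminae at 3 years each span 4905 × 3 = 14715 years.
A: Extension rate ≈ 839.2 / 14715 = 0.057 mm/yr.
Specimen B: multiplying by 3 years per growth lamina: 4374 × 3 = 13122 years. Length of B = 0.057 × 13122 = 748.0 mm.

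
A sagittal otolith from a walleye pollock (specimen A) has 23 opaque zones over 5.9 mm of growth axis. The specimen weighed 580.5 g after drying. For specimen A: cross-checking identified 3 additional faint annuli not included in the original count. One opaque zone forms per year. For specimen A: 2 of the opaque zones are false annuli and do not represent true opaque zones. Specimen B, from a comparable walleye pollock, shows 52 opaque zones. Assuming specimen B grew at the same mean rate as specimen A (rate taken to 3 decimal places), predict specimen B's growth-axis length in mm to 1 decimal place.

Specimen A: adjusted count: 23 − 2 + 3 = 24 opaque zones.
A: Mean rate = 5.9 mm / 24 years ≈ 0.246 mm per year.
For B, 0.246 mm/year × 52 years = 12.8 mm.

12.8 mm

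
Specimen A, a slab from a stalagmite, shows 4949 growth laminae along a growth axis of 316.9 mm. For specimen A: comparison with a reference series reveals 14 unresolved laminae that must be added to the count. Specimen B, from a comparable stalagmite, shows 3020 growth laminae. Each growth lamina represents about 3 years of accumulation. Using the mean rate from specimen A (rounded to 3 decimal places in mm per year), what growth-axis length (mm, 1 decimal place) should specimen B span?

190.3 mm

Specimen A: correcting the raw count gives 4949 + 14 = 4963 true growth laminae.
Specimen A: at 3 years per growth lamina, 4963 × 3 = 14889 years.
A: Extension rate ≈ 316.9 / 14889 = 0.021 mm per year.
Specimen B: multiplying by 3 years per growth lamina: 3020 × 3 = 9060 years. For B, 0.021 mm/year × 9060 years = 190.3 mm.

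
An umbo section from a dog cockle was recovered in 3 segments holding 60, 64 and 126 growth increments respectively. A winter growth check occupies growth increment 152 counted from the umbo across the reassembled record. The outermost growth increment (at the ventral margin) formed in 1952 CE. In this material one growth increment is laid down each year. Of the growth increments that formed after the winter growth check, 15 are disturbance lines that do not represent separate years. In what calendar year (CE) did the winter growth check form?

1869 CE

Total growth increments = 60 + 64 + 126 = 250.
Between growth increment 152 and the ventral margin there are 250 − 152 = 98 growth increments.
Removing the 15 false growth increments leaves 98 − 15 = 83 true growth increments beyond the winter growth check.
1952 − 83 = 1869 CE.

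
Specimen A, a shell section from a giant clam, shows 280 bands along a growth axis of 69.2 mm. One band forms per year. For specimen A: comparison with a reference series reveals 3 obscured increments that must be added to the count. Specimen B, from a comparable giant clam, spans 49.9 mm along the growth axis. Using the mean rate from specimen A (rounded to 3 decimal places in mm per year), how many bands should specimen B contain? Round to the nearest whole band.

204 bands

Specimen A: adjusted count: 280 + 3 = 283 bands.
A: Mean rate = 69.2 mm / 283 years ≈ 0.245 mm per year.
Specimen B: 49.9 mm / 0.245 mm per year = 203.67 years ≈ 204 bands.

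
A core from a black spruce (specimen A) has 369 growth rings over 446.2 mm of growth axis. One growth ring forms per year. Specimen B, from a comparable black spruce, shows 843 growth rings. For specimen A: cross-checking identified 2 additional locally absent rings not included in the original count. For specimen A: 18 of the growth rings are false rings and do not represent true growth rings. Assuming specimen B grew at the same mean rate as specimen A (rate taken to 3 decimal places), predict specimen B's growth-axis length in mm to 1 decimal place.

Specimen A: true growth ring count = 369 − 18 + 2 = 353.
A: 446.2 mm over 353 years gives 446.2 / 353 ≈ 1.264 mm/yr.
Length of B = 1.264 × 843 = 1065.6 mm.

1065.6 mm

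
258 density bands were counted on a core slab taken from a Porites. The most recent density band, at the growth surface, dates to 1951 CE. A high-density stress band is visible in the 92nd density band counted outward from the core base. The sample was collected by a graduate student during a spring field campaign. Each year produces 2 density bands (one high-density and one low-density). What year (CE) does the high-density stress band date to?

1868 CE

258 − 92 = 166 density bands lie beyond the high-density stress band toward the growth surface.
Dividing by 2 density bands per year: 166 / 2 = 83 years.
Counting back 83 years from 1951 CE places the high-density stress band in 1951 − 83 = 1868 CE.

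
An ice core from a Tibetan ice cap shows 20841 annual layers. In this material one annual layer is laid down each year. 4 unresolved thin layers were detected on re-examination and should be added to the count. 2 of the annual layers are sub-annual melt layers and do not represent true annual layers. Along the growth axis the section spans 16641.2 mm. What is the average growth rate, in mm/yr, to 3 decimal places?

After corrections the count is 20841 − 2 + 4 = 20843 annual layers.
Extension rate ≈ 16641.2 / 20843 = 0.798 mm/yr.

0.798 mm/yr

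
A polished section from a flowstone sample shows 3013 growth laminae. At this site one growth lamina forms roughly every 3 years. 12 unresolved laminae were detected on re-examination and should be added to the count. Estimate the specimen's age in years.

9075 years

Adjusted count: 3013 + 12 = 3025 growth laminae.
3025 growth laminae at 3 years each span 3025 × 3 = 9075 years.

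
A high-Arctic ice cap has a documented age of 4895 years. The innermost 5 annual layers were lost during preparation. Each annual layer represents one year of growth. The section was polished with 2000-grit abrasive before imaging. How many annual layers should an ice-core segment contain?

4890 annual layers

One annual layer per year gives 4895 annual layers over 4895 years.
4895 − 5 missed = 4890 annual layers expected in the prepared section.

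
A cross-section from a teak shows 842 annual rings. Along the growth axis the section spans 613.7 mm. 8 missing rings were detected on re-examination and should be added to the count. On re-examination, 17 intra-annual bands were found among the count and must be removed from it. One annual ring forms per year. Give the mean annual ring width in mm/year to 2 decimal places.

0.74 mm/year

Correcting the raw count gives 842 − 17 + 8 = 833 true annual rings.
Extension rate ≈ 613.7 / 833 = 0.74 mm/year.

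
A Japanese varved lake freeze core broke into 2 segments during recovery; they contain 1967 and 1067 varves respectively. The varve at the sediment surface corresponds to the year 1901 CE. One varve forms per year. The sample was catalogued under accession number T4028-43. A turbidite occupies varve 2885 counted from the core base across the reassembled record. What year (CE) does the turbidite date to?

Total varves = 1967 + 1067 = 3034.
Between varve 2885 and the sediment surface there are 3034 − 2885 = 149 varves.
The varve at the sediment surface is 1901 CE, so the turbidite dates to 1901 − 149 = 1752 CE.

1752 CE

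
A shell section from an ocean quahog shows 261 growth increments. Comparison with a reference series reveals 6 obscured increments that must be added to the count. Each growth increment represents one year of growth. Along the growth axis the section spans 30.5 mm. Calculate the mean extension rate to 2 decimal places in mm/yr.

True growth increment count = 261 + 6 = 267.
30.5 mm over 267 years gives 30.5 / 267 ≈ 0.11 mm/yr.

0.11 mm/yr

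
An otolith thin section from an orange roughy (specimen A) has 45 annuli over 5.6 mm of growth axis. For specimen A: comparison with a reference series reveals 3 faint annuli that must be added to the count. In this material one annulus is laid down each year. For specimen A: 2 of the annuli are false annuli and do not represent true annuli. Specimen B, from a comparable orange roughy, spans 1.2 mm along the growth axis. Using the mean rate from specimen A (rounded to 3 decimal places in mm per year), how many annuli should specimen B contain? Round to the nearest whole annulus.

Specimen A: correcting the raw count gives 45 − 2 + 3 = 46 true annuli.
A: Mean rate = 5.6 mm / 46 years ≈ 0.122 mm/yr.
For B, 1.2 / 0.122 = 9.84 years ≈ 10 annuli.

10 annuli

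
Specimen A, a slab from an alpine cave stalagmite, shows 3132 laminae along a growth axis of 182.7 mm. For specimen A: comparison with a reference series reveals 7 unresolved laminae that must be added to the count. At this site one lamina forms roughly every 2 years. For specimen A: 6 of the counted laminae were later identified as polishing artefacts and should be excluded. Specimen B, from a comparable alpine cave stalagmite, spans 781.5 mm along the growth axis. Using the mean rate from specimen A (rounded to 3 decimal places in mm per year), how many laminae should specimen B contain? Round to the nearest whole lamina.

Specimen A: correcting the raw count gives 3132 − 6 + 7 = 3133 true laminae.
Specimen A: multiplying by 2 years per lamina: 3133 × 2 = 6266 years.
A: Mean rate = 182.7 mm / 6266 years ≈ 0.029 mm per year.
For B, 781.5 / 0.029 = 26948.28 years; at 2 years per lamina that is 26948.28 / 2 ≈ 13474 laminae.

13474 laminae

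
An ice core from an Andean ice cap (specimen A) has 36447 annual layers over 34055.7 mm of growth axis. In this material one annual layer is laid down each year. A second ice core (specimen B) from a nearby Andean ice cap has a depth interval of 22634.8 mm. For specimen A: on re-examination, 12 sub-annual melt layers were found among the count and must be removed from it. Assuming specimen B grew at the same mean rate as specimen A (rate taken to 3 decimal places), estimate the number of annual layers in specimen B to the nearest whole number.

24208 annual layers

Specimen A: correcting the raw count gives 36447 − 12 = 36435 true annual layers.
A: 34055.7 mm over 36435 years gives 34055.7 / 36435 ≈ 0.935 mm/year.
B spans 22634.8 / 0.935 = 24208.34 years ≈ 24208 annual layers.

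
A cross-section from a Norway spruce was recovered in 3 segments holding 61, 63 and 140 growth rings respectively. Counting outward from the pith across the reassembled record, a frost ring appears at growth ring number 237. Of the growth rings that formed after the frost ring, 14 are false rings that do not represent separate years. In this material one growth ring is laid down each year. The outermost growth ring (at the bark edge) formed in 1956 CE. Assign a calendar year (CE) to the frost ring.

Total growth rings = 61 + 63 + 140 = 264.
264 − 237 = 27 growth rings lie beyond the frost ring toward the bark edge.
Excluding 14 false growth rings: 27 − 14 = 13.
Counting back 13 years from 1956 CE places the frost ring in 1956 − 13 = 1943 CE.

1943 CE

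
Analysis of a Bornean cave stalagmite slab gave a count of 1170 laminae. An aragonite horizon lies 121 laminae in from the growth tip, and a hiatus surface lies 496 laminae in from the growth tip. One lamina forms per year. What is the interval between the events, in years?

375 years

496 − 121 = 375 laminae lie between the two events.
That is 375 years at one lamina per year.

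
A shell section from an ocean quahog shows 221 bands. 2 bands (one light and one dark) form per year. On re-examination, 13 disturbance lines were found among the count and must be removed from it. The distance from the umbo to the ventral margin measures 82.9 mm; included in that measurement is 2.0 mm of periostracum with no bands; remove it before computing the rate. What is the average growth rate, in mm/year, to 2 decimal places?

0.78 mm/year

Adjusted count: 221 − 13 = 208 bands.
208 bands at 2 per year is 208 / 2 = 104 years.
Net length = 82.9 − 2.0 = 80.9 mm.
Mean rate = 80.9 mm / 104 years ≈ 0.78 mm/year.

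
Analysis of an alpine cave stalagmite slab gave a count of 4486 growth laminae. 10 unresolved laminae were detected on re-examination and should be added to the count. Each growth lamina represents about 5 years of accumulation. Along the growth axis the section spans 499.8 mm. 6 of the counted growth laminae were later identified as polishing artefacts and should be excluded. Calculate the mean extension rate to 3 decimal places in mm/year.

0.022 mm/year

Correcting the raw count gives 4486 − 6 + 10 = 4490 true growth laminae.
4490 growth laminae at 5 years each span 4490 × 5 = 22450 years.
Extension rate ≈ 499.8 / 22450 = 0.022 mm/year.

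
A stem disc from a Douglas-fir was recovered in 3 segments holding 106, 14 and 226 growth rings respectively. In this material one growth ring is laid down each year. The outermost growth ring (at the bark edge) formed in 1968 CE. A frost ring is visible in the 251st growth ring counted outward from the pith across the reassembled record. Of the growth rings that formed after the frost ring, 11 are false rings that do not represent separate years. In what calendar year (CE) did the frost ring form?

1884 CE

Total growth rings = 106 + 14 + 226 = 346.
346 − 251 = 95 growth rings lie beyond the frost ring toward the bark edge.
95 − 11 false = 84 true growth rings after the frost ring.
1968 − 84 = 1884 CE.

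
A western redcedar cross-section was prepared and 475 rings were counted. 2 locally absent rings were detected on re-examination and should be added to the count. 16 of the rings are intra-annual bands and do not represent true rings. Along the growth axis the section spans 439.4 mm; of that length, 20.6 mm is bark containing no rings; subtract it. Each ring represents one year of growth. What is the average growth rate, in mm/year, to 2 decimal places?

After corrections the count is 475 − 16 + 2 = 461 rings.
Net length = 439.4 − 20.6 = 418.8 mm.
Extension rate ≈ 418.8 / 461 = 0.91 mm/year.

0.91 mm/year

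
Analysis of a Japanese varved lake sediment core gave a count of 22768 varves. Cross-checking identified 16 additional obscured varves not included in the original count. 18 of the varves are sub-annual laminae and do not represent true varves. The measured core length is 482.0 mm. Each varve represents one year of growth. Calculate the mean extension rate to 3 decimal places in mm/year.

0.021 mm/year

Adjusted count: 22768 − 18 + 16 = 22766 varves.
482.0 mm over 22766 years gives 482.0 / 22766 ≈ 0.021 mm/year.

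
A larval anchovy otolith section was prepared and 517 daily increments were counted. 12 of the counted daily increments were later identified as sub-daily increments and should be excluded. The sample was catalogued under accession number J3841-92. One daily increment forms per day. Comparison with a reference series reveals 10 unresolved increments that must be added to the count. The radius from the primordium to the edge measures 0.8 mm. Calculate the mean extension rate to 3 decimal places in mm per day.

After corrections the count is 517 − 12 + 10 = 515 daily increments.
Extension rate ≈ 0.8 / 515 = 0.002 mm per day.

0.002 mm per day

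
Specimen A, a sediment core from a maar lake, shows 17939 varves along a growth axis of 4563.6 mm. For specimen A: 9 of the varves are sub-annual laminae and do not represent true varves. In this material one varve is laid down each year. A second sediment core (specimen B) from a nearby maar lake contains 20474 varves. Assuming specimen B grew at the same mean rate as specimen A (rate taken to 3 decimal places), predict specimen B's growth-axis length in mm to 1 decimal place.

Specimen A: true varve count = 17939 − 9 = 17930.
A: Mean rate = 4563.6 mm / 17930 years ≈ 0.255 mm per year.
Length of B = 0.255 × 20474 = 5220.9 mm.

5220.9 mm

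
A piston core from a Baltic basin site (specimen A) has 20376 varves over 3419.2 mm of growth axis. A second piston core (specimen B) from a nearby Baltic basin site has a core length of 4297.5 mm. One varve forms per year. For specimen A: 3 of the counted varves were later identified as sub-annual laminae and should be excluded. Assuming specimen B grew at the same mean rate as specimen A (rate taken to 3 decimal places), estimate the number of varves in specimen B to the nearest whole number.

25580 varves

Specimen A: after corrections the count is 20376 − 3 = 20373 varves.
A: Extension rate ≈ 3419.2 / 20373 = 0.168 mm/yr.
For B, 4297.5 / 0.168 = 25580.36 years ≈ 25580 varves.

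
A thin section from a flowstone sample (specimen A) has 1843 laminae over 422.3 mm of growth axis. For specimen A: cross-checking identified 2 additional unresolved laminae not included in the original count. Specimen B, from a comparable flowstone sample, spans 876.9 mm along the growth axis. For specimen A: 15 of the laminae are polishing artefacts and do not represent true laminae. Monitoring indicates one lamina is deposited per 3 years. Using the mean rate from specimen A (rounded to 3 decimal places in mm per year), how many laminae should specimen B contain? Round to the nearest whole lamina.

Specimen A: correcting the raw count gives 1843 − 15 + 2 = 1830 true laminae.
Specimen A: 1830 laminae at 3 years each span 1830 × 3 = 5490 years.
A: 422.3 mm over 5490 years gives 422.3 / 5490 ≈ 0.077 mm/year.
For B, 876.9 / 0.077 = 11388.31 years; at 3 years per lamina that is 11388.31 / 3 ≈ 3796 laminae.

3796 laminae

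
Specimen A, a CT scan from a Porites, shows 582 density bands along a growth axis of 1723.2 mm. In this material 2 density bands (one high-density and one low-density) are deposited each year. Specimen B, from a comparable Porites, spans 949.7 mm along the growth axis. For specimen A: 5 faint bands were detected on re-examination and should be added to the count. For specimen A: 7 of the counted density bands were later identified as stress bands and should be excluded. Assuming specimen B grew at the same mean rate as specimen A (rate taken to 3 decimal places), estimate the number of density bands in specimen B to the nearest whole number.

Specimen A: true density band count = 582 − 7 + 5 = 580.
Specimen A: 580 density bands at 2 per year is 580 / 2 = 290 years.
A: Mean rate = 1723.2 mm / 290 years ≈ 5.942 mm/year.
B spans 949.7 / 5.942 = 159.83 years; at 2 density bands per year that is 159.83 × 2 ≈ 320 density bands.

320 density bands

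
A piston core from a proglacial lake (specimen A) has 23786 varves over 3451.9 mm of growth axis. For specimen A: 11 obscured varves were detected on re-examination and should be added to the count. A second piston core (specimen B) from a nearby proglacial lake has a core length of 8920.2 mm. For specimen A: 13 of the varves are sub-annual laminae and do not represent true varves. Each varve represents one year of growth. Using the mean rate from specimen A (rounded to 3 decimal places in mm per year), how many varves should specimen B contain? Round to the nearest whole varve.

61519 varves

Specimen A: adjusted count: 23786 − 13 + 11 = 23784 varves.
A: Mean rate = 3451.9 mm / 23784 years ≈ 0.145 mm/year.
For B, 8920.2 / 0.145 = 61518.62 years ≈ 61519 varves.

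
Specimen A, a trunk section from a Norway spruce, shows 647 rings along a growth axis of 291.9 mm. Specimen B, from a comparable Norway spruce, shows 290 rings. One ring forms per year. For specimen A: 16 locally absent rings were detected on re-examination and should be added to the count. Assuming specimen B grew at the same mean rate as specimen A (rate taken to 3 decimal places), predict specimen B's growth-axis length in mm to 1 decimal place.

Specimen A: adjusted count: 647 + 16 = 663 rings.
A: Mean rate = 291.9 mm / 663 years ≈ 0.440 mm/yr.
B's length ≈ 0.440 × 290 = 127.6 mm.

127.6 mm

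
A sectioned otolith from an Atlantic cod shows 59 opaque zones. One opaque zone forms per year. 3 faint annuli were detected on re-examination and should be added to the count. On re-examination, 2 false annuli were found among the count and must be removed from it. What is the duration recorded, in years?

60 years

Adjusted count: 59 − 2 + 3 = 60 opaque zones.
One opaque zone per year makes the duration 60 years.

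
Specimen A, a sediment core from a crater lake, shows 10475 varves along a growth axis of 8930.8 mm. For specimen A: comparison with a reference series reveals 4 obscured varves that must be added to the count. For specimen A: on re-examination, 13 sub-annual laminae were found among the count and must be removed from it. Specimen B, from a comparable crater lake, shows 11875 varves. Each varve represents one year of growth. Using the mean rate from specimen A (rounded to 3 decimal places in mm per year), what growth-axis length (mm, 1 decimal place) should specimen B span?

10129.4 mm

Specimen A: true varve count = 10475 − 13 + 4 = 10466.
A: Mean rate = 8930.8 mm / 10466 years ≈ 0.853 mm per year.
B's length ≈ 0.853 × 11875 = 10129.4 mm.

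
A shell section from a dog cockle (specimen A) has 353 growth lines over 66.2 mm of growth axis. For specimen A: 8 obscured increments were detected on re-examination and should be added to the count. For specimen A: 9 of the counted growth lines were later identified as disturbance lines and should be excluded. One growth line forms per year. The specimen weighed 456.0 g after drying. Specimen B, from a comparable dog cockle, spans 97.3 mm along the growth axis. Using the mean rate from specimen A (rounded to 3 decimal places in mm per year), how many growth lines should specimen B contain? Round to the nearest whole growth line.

Specimen A: adjusted count: 353 − 9 + 8 = 352 growth lines.
A: Extension rate ≈ 66.2 / 352 = 0.188 mm per year.
B spans 97.3 / 0.188 = 517.55 years ≈ 518 growth lines.

518 growth lines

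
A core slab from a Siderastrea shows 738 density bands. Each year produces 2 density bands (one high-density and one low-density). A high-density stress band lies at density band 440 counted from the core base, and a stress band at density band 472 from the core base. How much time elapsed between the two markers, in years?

The two markers are separated by 472 − 440 = 32 density bands.
Dividing by 2 density bands per year: 32 / 2 = 16 years.

16 yr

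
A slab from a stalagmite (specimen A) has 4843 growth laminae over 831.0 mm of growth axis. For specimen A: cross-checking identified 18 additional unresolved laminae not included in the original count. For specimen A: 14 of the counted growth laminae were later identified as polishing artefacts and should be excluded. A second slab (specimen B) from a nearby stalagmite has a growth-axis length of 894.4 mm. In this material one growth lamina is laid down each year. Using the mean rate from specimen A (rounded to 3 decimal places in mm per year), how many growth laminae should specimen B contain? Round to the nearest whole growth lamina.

Specimen A: true growth lamina count = 4843 − 14 + 18 = 4847.
A: Mean rate = 831.0 mm / 4847 years ≈ 0.171 mm/yr.
Specimen B: 894.4 mm / 0.171 mm per year = 5230.41 years ≈ 5230 growth laminae.

5230 growth laminae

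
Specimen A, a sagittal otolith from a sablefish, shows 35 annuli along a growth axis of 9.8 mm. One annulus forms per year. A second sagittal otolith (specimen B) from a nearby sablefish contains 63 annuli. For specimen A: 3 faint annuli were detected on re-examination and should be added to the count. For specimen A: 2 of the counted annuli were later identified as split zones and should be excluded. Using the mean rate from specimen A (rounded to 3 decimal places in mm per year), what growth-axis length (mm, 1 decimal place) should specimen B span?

17.1 mm

Specimen A: after corrections the count is 35 − 2 + 3 = 36 annuli.
A: 9.8 mm over 36 years gives 9.8 / 36 ≈ 0.272 mm/yr.
For B, 0.272 mm/year × 63 years = 17.1 mm.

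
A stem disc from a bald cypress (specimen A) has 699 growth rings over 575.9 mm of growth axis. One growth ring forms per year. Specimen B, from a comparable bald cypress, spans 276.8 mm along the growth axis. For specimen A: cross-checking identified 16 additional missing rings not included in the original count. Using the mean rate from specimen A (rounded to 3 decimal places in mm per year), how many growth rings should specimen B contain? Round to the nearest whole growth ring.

344 growth rings

Specimen A: true growth ring count = 699 + 16 = 715.
A: Extension rate ≈ 575.9 / 715 = 0.805 mm/yr.
For B, 276.8 / 0.805 = 343.85 years ≈ 344 growth rings.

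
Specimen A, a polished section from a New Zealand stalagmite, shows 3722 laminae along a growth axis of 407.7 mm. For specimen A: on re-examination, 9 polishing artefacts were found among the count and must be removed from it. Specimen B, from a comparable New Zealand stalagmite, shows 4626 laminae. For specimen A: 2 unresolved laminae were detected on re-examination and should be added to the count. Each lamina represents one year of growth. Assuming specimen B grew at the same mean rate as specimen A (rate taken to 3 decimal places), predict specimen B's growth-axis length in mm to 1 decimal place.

Specimen A: correcting the raw count gives 3722 − 9 + 2 = 3715 true laminae.
A: Extension rate ≈ 407.7 / 3715 = 0.110 mm/yr.
Length of B = 0.110 × 4626 = 508.9 mm.

508.9 mm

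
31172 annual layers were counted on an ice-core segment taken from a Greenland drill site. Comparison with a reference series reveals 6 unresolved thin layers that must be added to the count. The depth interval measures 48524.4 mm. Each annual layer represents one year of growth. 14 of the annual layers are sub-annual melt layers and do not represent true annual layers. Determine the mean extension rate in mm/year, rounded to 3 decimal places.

1.557 mm/year

Adjusted count: 31172 − 14 + 6 = 31164 annual layers.
Mean rate = 48524.4 mm / 31164 years ≈ 1.557 mm/year.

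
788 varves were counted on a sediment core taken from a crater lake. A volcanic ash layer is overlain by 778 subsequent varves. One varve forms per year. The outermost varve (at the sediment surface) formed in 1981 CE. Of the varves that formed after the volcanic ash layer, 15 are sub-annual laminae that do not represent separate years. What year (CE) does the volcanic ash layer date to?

1218 CE

778 varves formed after the volcanic ash layer.
Excluding 15 false varves: 778 − 15 = 763.
The varve at the sediment surface is 1981 CE, so the volcanic ash layer dates to 1981 − 763 = 1218 CE.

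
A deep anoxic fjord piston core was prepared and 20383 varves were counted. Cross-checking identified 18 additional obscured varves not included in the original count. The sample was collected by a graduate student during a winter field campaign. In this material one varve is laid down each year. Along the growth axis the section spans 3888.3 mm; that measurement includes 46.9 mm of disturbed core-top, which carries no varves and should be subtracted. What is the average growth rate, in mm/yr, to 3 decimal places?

0.188 mm/yr

True varve count = 20383 + 18 = 20401.
Net length = 3888.3 − 46.9 = 3841.4 mm.
Extension rate ≈ 3841.4 / 20401 = 0.188 mm/yr.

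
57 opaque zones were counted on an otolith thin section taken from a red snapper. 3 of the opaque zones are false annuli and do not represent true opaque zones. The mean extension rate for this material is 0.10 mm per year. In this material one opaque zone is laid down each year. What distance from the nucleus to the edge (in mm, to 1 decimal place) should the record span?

True opaque zone count = 57 − 3 = 54.
Length ≈ 0.10 × 54 = 5.4 mm.

5.4 mm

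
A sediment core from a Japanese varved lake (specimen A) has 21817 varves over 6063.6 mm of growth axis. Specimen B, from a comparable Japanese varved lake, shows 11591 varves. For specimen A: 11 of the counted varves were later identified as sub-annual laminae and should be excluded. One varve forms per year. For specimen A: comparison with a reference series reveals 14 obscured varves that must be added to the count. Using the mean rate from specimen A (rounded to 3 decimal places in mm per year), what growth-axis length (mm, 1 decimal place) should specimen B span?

Specimen A: correcting the raw count gives 21817 − 11 + 14 = 21820 true varves.
A: Mean rate = 6063.6 mm / 21820 years ≈ 0.278 mm per year.
For B, 0.278 mm/year × 11591 years = 3222.3 mm.

3222.3 mm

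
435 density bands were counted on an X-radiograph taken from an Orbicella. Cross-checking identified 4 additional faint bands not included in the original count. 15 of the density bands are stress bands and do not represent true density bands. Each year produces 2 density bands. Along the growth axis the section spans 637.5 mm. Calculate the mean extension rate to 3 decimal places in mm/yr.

3.007 mm/yr

Adjusted count: 435 − 15 + 4 = 424 density bands.
Dividing by 2 density bands per year: 424 / 2 = 212 years.
637.5 mm over 212 years gives 637.5 / 212 ≈ 3.007 mm/yr.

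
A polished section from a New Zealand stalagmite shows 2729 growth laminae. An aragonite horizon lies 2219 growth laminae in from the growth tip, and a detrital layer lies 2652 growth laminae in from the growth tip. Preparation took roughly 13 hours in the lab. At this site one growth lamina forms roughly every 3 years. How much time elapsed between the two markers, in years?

1299 years

2652 − 2219 = 433 growth laminae lie between the two events.
433 growth laminae at 3 years each span 433 × 3 = 1299 years.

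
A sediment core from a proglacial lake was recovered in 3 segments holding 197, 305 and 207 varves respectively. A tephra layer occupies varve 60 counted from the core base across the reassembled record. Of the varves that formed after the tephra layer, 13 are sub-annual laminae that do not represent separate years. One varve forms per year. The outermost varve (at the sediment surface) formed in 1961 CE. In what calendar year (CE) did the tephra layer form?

Total varves = 197 + 305 + 207 = 709.
709 − 60 = 649 varves lie beyond the tephra layer toward the sediment surface.
Excluding 13 false varves: 649 − 13 = 636.
Counting back 636 years from 1961 CE places the tephra layer in 1961 − 636 = 1325 CE.

1325 CE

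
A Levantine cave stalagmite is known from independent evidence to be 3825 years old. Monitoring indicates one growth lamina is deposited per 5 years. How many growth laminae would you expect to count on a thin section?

At 5 years per growth lamina, 3825 / 5 = 765 growth laminae are expected.
So 765 growth laminae should be present.

765 growth laminae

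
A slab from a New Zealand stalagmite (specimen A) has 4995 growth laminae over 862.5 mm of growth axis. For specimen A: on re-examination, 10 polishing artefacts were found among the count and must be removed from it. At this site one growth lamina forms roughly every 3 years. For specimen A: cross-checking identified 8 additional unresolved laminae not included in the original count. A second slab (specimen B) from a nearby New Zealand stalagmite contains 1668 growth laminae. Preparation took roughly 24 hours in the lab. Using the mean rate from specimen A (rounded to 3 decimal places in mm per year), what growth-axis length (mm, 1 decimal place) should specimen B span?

Specimen A: true growth lamina count = 4995 − 10 + 8 = 4993.
Specimen A: at 3 years per growth lamina, 4993 × 3 = 14979 years.
A: Extension rate ≈ 862.5 / 14979 = 0.058 mm/yr.
Specimen B: at 3 years per growth lamina, 1668 × 3 = 5004 years. B's length ≈ 0.058 × 5004 = 290.2 mm.

290.2 mm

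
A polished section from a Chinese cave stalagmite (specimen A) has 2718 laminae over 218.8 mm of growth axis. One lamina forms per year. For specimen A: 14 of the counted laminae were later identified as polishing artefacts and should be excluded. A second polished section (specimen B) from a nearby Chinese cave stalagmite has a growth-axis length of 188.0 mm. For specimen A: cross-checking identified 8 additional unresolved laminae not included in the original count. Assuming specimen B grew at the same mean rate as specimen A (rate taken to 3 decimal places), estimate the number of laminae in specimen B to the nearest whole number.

Specimen A: correcting the raw count gives 2718 − 14 + 8 = 2712 true laminae.
A: 218.8 mm over 2712 years gives 218.8 / 2712 ≈ 0.081 mm/yr.
For B, 188.0 / 0.081 = 2320.99 years ≈ 2321 laminae.

2321 laminae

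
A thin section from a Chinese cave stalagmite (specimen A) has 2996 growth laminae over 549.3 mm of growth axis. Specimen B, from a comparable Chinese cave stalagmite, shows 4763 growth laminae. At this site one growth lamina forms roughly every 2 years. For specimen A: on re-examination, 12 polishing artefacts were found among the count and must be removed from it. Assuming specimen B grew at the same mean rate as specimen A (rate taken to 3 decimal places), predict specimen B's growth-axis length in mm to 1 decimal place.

876.4 mm

Specimen A: after corrections the count is 2996 − 12 = 2984 growth laminae.
Specimen A: 2984 growth laminae at 2 years each span 2984 × 2 = 5968 years.
A: 549.3 mm over 5968 years gives 549.3 / 5968 ≈ 0.092 mm/yr.
Specimen B: multiplying by 2 years per growth lamina: 4763 × 2 = 9526 years. B's length ≈ 0.092 × 9526 = 876.4 mm.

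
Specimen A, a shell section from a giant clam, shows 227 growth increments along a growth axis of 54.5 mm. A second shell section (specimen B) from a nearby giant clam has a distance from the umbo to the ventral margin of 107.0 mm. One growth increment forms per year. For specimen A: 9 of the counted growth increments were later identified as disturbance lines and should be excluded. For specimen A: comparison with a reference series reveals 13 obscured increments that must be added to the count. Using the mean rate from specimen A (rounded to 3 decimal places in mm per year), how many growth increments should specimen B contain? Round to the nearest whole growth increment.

453 growth increments

Specimen A: true growth increment count = 227 − 9 + 13 = 231.
A: Extension rate ≈ 54.5 / 231 = 0.236 mm/yr.
B spans 107.0 / 0.236 = 453.39 years ≈ 453 growth increments.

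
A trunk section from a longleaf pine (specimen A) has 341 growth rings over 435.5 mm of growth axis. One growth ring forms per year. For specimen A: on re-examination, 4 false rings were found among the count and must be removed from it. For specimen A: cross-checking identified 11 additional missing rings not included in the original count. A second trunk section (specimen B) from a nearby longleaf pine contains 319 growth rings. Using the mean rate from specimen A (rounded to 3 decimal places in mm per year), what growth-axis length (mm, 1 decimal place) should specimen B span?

399.1 mm

Specimen A: correcting the raw count gives 341 − 4 + 11 = 348 true growth rings.
A: 435.5 mm over 348 years gives 435.5 / 348 ≈ 1.251 mm per year.
For B, 1.251 mm/year × 319 years = 399.1 mm.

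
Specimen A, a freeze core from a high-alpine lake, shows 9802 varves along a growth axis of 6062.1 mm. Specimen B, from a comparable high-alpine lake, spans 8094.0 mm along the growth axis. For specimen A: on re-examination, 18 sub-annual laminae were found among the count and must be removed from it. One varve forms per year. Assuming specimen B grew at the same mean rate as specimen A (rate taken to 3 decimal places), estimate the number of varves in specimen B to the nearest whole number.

Specimen A: adjusted count: 9802 − 18 = 9784 varves.
A: Mean rate = 6062.1 mm / 9784 years ≈ 0.620 mm per year.
For B, 8094.0 / 0.620 = 13054.84 years ≈ 13055 varves.

13055 varves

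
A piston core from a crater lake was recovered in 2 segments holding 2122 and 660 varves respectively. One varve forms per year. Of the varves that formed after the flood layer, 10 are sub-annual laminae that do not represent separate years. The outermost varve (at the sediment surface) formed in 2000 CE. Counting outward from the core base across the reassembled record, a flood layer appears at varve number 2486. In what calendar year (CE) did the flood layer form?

1714 CE

Total varves = 2122 + 660 = 2782.
Between varve 2486 and the sediment surface there are 2782 − 2486 = 296 varves.
Excluding 10 false varves: 296 − 10 = 286.
2000 − 286 = 1714 CE.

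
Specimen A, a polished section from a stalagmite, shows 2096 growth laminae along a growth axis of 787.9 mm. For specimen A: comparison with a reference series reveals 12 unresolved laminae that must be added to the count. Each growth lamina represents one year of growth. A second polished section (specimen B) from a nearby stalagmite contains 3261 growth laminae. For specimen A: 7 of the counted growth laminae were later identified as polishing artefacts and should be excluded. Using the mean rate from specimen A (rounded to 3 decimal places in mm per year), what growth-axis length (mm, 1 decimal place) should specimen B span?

1222.9 mm

Specimen A: after corrections the count is 2096 − 7 + 12 = 2101 growth laminae.
A: Extension rate ≈ 787.9 / 2101 = 0.375 mm/year.
B's length ≈ 0.375 × 3261 = 1222.9 mm.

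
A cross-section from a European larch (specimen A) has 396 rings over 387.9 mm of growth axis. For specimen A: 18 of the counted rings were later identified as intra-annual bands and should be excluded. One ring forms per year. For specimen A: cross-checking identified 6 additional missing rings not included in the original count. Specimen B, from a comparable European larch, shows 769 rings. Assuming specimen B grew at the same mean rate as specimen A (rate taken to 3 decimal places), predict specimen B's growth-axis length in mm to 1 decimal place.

Specimen A: true ring count = 396 − 18 + 6 = 384.
A: Extension rate ≈ 387.9 / 384 = 1.010 mm/yr.
B's length ≈ 1.010 × 769 = 776.7 mm.

776.7 mm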